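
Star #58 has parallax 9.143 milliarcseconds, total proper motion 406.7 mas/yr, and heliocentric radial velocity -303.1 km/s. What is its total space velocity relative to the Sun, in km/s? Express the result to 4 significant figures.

369.2 km/s

d = 1/p = 1/0.009143″ = 109.37 pc.
μ = 406.7 mas/yr = 0.4067 ″/yr.
v_t = 4.740 μ d = 4.740 × 0.4067 × 109.37 = 210.84 km/s.
v = √(v_r² + v_t²) = √((-303.1)² + 210.84²) = √136323 = 369.22 km/s.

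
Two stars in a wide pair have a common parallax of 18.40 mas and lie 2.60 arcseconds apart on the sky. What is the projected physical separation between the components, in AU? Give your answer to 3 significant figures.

141 AU

d = 1/p = 1/0.01840″ = 54.348 pc.
At distance d (pc), an angle of θ arcsec spans θ·d AU: s = 2.60 × 54.348 = 141.3 AU.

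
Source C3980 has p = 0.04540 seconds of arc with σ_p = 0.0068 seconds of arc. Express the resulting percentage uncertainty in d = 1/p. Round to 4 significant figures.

For d = 1/p, |σ_d/d| = |σ_p/p|.
σ_p/p = 0.0068 / 0.04540 = 0.14978 = 14.978%.

14.98%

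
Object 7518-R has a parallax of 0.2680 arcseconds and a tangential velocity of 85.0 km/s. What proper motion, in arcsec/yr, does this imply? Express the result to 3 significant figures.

4.81 arcsec/yr

d = 1/p = 1/0.2680″ = 3.7313 pc.
μ = v_t / (4.74 d) = 85.0 / (4.74 × 3.7313) = 85.0 / 17.686 = 4.8061 ″/yr.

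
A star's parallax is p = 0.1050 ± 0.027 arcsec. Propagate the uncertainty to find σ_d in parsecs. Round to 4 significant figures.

2.449 pc

d = 1/p, so σ_d = σ_p / p².
σ_d = 0.0270 / (0.1050)² = 0.0270 / 0.011025 = 2.449 pc.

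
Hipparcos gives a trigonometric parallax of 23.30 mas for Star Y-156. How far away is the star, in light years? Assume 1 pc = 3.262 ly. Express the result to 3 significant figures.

140 light years

p = 23.30 mas = 0.02330 arcsec.
d = 1/p = 1/0.02330 = 42.918 pc.
In light-years: 42.918 × 3.262 = 140 ly.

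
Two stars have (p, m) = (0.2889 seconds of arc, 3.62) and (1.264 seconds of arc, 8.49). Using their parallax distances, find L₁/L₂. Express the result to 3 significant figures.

d₁ = 1/p₁ = 1/0.2889″ = 3.4614 pc; d₂ = 1/p₂ = 1/1.264″ = 0.79114 pc.
M₁ = m₁ − 5 log₁₀ d₁ + 5 = 3.62 − 2.6963 + 5 = 5.9237.
M₂ = 8.49 − (-0.5087) + 5 = 13.9987.
L₁/L₂ = 10^(0.4(M₂ − M₁)) = 10^(0.4 × 8.0750) = 10^3.23000 = 1698.2.

L₁/L₂ = 1700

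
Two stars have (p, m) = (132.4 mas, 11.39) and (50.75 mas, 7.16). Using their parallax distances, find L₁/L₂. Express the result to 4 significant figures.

d₁ = 1/p₁ = 1/0.1324″ = 7.5529 pc; d₂ = 1/p₂ = 1/0.05075″ = 19.704 pc.
M₁ = m₁ − 5 log₁₀ d₁ + 5 = 11.39 − 4.3906 + 5 = 11.9994.
M₂ = 7.16 − 6.4728 + 5 = 5.6872.
L₁/L₂ = 10^(0.4(M₂ − M₁)) = 10^(0.4 × (-6.3122)) = 10^(-2.52488) = 0.0029862.

L₁/L₂ = 0.002986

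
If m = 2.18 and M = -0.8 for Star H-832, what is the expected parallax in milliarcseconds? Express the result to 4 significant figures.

m − M = 2.18 − (-0.8) = 2.98.
d = 10^((m−M)/5 + 1) = 10^1.596 = 39.446 pc.
p = 1/d = 1/39.446 = 0.025351 arcsec = 25.351 mas.

25.35 mas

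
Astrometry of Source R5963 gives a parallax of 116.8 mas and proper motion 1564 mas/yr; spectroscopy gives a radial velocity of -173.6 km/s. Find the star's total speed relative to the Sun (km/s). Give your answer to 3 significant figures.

d = 1/p = 1/0.1168″ = 8.5616 pc.
μ = 1564 mas/yr = 1.564 ″/yr.
v_t = 4.740 μ d = 4.740 × 1.564 × 8.5616 = 63.47 km/s.
v = √(v_r² + v_t²) = √((-173.6)² + 63.47²) = √34165.4 = 184.84 km/s.

185 km/s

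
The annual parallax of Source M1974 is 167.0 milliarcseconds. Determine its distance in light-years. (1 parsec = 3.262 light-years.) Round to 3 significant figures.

p = 167.0 milliarcseconds = 0.1670 arcsec.
d = 1/p = 1/0.1670 = 5.988 pc.
In light-years: 5.988 × 3.262 = 19.533 ly.

19.5 light years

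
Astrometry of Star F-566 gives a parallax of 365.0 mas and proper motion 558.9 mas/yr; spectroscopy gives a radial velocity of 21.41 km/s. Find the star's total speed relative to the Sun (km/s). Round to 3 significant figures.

22.6 km/s

d = 1/p = 1/0.3650″ = 2.7397 pc.
μ = 558.9 mas/yr = 0.5589 ″/yr.
v_t = 4.740 μ d = 4.740 × 0.5589 × 2.7397 = 7.258 km/s.
v = √(v_r² + v_t²) = √(21.41² + 7.258²) = √511.067 = 22.607 km/s.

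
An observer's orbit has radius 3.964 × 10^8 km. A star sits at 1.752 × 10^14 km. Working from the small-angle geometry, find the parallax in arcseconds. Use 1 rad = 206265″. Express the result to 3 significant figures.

θ ≈ B/d = (3.964 × 10^8) / (1.752 × 10^14) = 2.2626 × 10^-6 rad.
In arcseconds: 2.2626 × 10^-6 × 206265 = 0.4667″.

0.467 arcsec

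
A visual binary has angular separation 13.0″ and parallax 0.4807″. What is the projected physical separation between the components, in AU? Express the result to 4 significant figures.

27.04 AU

d = 1/p = 1/0.4807″ = 2.0803 pc.
At distance d (pc), an angle of θ arcsec spans θ·d AU: s = 13.0 × 2.0803 = 27.044 AU.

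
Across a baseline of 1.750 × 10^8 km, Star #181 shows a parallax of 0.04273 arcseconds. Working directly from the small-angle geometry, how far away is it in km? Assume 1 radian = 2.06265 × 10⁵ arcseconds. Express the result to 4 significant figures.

8.448 × 10^14 km

θ = 0.04273″ = 0.04273/206265 = 2.0716 × 10^-7 rad.
d = B/θ = (1.750 × 10^8) / (2.0716 × 10^-7) = 8.4476 × 10^14 km.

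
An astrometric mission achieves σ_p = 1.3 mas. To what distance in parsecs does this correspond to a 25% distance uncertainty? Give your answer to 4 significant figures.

192.3 pc

σ_d/d = σ_p/p, so the condition is σ_p/p ≤ 0.25, i.e. p ≥ σ_p/0.25.
p_min = 1.3/0.25 = 5.2 mas = 0.0052 arcsec.
d_max = 1/p_min = 1/0.0052 = 192.31 pc.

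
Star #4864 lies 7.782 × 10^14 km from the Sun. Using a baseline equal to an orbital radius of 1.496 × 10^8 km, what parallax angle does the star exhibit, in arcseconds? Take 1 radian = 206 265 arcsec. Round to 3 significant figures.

θ ≈ B/d = (1.496 × 10^8) / (7.782 × 10^14) = 1.9224 × 10^-7 rad.
In arcseconds: 1.9224 × 10^-7 × 206265 = 0.039652″.

0.0397 arcsec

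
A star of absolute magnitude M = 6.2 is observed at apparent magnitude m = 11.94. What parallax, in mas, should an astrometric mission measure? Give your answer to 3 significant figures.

m − M = 11.94 − 6.2 = 5.74.
d = 10^((m−M)/5 + 1) = 10^2.148 = 140.6 pc.
p = 1/d = 1/140.6 = 0.0071124 arcsec = 7.1124 mas.

7.11 mas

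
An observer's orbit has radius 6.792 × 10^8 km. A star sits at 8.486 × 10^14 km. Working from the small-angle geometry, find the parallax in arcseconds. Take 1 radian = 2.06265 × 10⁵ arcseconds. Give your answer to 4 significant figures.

θ ≈ B/d = (6.792 × 10^8) / (8.486 × 10^14) = 8.0038 × 10^-7 rad.
In arcseconds: 8.0038 × 10^-7 × 206265 = 0.16509″.

0.1651 arcsec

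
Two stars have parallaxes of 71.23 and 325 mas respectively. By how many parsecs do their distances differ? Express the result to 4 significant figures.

10.96 pc

d_A = 1/0.07123″ = 14.039 pc; d_B = 1/0.3250″ = 3.0769 pc.
|d_B − d_A| = |3.0769 − 14.039| = 10.962 pc.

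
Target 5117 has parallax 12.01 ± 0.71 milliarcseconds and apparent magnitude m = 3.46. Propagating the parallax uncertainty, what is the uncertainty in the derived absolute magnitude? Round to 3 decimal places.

σ_M = 0.128 mag

M = m − 5 log₁₀ d + 5 = m + 5 log₁₀ p + 5, so ∂M/∂p = 5/(p ln 10).
σ_M = (5/ln 10) · (σ_p/p) = 2.1715 × 0.71/12.01 = 2.1715 × 0.059117 = 0.12837.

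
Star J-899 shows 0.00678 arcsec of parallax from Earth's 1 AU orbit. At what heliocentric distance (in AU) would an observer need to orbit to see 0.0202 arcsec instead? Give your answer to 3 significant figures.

2.98 AU

Parallax scales linearly with baseline: p ∝ B, so B = p_target / p_Earth × 1 AU.
B = 0.0202 / 0.00678 = 2.9794 AU.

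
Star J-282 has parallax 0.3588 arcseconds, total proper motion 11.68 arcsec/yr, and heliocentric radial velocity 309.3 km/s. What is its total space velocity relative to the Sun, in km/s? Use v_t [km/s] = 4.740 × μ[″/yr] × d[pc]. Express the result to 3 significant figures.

346 km/s

d = 1/p = 1/0.3588″ = 2.7871 pc.
v_t = 4.740 μ d = 4.740 × 11.68 × 2.7871 = 154.3 km/s.
v = √(v_r² + v_t²) = √(309.3² + 154.3²) = √119475 = 345.65 km/s.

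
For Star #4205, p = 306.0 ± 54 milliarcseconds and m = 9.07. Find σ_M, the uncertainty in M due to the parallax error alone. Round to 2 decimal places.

M = m − 5 log₁₀ d + 5 = m + 5 log₁₀ p + 5, so ∂M/∂p = 5/(p ln 10).
σ_M = (5/ln 10) · (σ_p/p) = 2.1715 × 54/306.0 = 2.1715 × 0.17647 = 0.3832.

σ_M = 0.38 mag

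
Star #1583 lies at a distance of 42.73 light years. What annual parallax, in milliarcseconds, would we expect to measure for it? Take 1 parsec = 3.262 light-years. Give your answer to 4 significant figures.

76.34 mas

d = 42.73 ly ÷ 3.262 = 13.099 pc.
p = 1/d = 1/13.099 = 0.076342 arcsec.
= 0.076342 × 1000 = 76.342 mas.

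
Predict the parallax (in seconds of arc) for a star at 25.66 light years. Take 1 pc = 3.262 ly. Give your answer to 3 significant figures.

d = 25.66 ly ÷ 3.262 = 7.8663 pc.
p = 1/d = 1/7.8663 = 0.12712 arcsec.

0.127 arcsec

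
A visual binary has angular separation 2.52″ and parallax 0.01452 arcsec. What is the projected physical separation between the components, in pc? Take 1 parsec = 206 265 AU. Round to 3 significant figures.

0.000841 pc

d = 1/p = 1/0.01452″ = 68.871 pc.
At distance d (pc), an angle of θ arcsec spans θ·d AU: s = 2.52 × 68.871 = 173.55 AU.
= 173.55 / 206265 = 0.00084139 pc.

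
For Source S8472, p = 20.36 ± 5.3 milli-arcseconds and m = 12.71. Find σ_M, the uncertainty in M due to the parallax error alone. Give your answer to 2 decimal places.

σ_M = 0.57 mag

M = m − 5 log₁₀ d + 5 = m + 5 log₁₀ p + 5, so ∂M/∂p = 5/(p ln 10).
σ_M = (5/ln 10) · (σ_p/p) = 2.1715 × 5.3/20.36 = 2.1715 × 0.26031 = 0.56526.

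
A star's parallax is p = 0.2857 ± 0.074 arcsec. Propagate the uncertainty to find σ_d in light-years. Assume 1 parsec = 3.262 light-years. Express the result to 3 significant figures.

d = 1/p, so σ_d = σ_p / p².
σ_d = 0.0740 / (0.2857)² = 0.0740 / 0.081624 = 0.9066 pc = 0.9066 × 3.262 ly = 2.9573 ly.

2.96 ly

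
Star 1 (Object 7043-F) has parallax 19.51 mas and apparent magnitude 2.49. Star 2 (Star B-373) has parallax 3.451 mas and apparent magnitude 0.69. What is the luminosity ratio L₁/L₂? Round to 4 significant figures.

L₁/L₂ = 0.005962

d₁ = 1/p₁ = 1/0.01951″ = 51.256 pc; d₂ = 1/p₂ = 1/0.003451″ = 289.77 pc.
M₁ = m₁ − 5 log₁₀ d₁ + 5 = 2.49 − 8.5487 + 5 = -1.0587.
M₂ = 0.69 − 12.3103 + 5 = -6.6203.
L₁/L₂ = 10^(0.4(M₂ − M₁)) = 10^(0.4 × (-5.5616)) = 10^(-2.22464) = 0.0059616.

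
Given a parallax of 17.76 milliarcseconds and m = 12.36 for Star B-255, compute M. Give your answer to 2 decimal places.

d = 1/p = 1/0.01776″ = 56.306 pc.
m − M = 5 log₁₀(56.306) − 5 = 8.7528 − 5 = 3.7528.
M = m − (m − M) = 12.36 − 3.7528 = 8.61.

M = 8.61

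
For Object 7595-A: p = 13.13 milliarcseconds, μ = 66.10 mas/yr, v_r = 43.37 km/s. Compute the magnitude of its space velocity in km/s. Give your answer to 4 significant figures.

49.50 km/s

d = 1/p = 1/0.01313″ = 76.161 pc.
μ = 66.10 mas/yr = 0.06610 ″/yr.
v_t = 4.740 μ d = 4.740 × 0.06610 × 76.161 = 23.862 km/s.
v = √(v_r² + v_t²) = √(43.37² + 23.862²) = √2450.35 = 49.501 km/s.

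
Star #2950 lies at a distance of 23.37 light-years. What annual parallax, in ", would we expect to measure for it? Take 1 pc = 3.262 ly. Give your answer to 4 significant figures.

0.1396 "

d = 23.37 ly ÷ 3.262 = 7.1643 pc.
p = 1/d = 1/7.1643 = 0.13958 arcsec.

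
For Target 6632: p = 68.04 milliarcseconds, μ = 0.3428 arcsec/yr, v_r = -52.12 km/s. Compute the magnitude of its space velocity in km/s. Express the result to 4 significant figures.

57.33 km/s

d = 1/p = 1/0.06804″ = 14.697 pc.
v_t = 4.740 μ d = 4.740 × 0.3428 × 14.697 = 23.881 km/s.
v = √(v_r² + v_t²) = √((-52.12)² + 23.881²) = √3286.8 = 57.331 km/s.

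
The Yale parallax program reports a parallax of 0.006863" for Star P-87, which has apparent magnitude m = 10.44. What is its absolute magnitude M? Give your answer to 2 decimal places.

d = 1/p = 1/0.006863″ = 145.71 pc.
m − M = 5 log₁₀(145.71) − 5 = 10.8174 − 5 = 5.8174.
M = m − (m − M) = 10.44 − 5.8174 = 4.62.

M = 4.62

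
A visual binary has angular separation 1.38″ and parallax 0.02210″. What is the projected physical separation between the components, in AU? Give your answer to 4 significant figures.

d = 1/p = 1/0.02210″ = 45.249 pc.
At distance d (pc), an angle of θ arcsec spans θ·d AU: s = 1.38 × 45.249 = 62.444 AU.

62.44 AU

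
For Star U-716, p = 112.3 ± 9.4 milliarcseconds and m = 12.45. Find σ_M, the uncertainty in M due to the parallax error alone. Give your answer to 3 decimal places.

σ_M = 0.182 mag

M = m − 5 log₁₀ d + 5 = m + 5 log₁₀ p + 5, so ∂M/∂p = 5/(p ln 10).
σ_M = (5/ln 10) · (σ_p/p) = 2.1715 × 9.4/112.3 = 2.1715 × 0.083704 = 0.18176.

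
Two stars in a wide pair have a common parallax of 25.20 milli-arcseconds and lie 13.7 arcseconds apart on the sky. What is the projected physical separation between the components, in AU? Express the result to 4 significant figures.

d = 1/p = 1/0.02520″ = 39.683 pc.
At distance d (pc), an angle of θ arcsec spans θ·d AU: s = 13.7 × 39.683 = 543.66 AU.

543.7 AU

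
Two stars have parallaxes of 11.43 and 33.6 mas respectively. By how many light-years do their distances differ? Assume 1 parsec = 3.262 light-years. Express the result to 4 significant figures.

188.3 ly

d_A = 1/0.01143″ = 87.489 pc; d_B = 1/0.03360″ = 29.762 pc.
|d_B − d_A| = |29.762 − 87.489| = 57.727 pc = 57.727 × 3.262 ly = 188.31 ly.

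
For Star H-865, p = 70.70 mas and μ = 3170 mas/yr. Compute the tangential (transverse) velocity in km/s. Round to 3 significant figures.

d = 1/p = 1/0.07070″ = 14.144 pc.
μ = 3170 mas/yr = 3.17 ″/yr.
v_t = 4.74 × μ × d = 4.74 × 3.17 × 14.144 = 212.52 km/s.

213 km/s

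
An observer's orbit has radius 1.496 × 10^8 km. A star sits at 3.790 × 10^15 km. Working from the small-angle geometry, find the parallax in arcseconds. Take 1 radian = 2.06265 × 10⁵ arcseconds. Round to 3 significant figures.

0.00814 arcsec

θ ≈ B/d = (1.496 × 10^8) / (3.790 × 10^15) = 3.9472 × 10^-8 rad.
In arcseconds: 3.9472 × 10^-8 × 206265 = 0.0081417″.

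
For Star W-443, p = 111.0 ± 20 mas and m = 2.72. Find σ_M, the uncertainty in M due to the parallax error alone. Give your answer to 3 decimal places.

M = m − 5 log₁₀ d + 5 = m + 5 log₁₀ p + 5, so ∂M/∂p = 5/(p ln 10).
σ_M = (5/ln 10) · (σ_p/p) = 2.1715 × 20/111.0 = 2.1715 × 0.18018 = 0.39126.

σ_M = 0.391 mag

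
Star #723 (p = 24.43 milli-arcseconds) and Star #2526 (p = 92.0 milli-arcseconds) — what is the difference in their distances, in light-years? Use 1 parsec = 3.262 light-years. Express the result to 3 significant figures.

98.1 ly

d_A = 1/0.02443″ = 40.933 pc; d_B = 1/0.09200″ = 10.87 pc.
|d_B − d_A| = |10.87 − 40.933| = 30.063 pc = 30.063 × 3.262 ly = 98.066 ly.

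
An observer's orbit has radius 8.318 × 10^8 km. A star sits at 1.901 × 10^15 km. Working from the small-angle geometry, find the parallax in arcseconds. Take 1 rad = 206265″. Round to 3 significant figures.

0.0903 arcsec

θ ≈ B/d = (8.318 × 10^8) / (1.901 × 10^15) = 4.3756 × 10^-7 rad.
In arcseconds: 4.3756 × 10^-7 × 206265 = 0.090253″.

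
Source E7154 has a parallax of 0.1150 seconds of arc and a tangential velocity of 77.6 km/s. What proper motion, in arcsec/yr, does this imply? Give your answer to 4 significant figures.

d = 1/p = 1/0.1150″ = 8.6957 pc.
μ = v_t / (4.74 d) = 77.6 / (4.74 × 8.6957) = 77.6 / 41.218 = 1.8827 ″/yr.

1.883 arcsec/yr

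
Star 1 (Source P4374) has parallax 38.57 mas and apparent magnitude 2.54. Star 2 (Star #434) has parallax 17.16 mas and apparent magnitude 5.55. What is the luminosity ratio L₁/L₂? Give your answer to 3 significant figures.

L₁/L₂ = 3.17

d₁ = 1/p₁ = 1/0.03857″ = 25.927 pc; d₂ = 1/p₂ = 1/0.01716″ = 58.275 pc.
M₁ = m₁ − 5 log₁₀ d₁ + 5 = 2.54 − 7.0688 + 5 = 0.4712.
M₂ = 5.55 − 8.8274 + 5 = 1.7226.
L₁/L₂ = 10^(0.4(M₂ − M₁)) = 10^(0.4 × 1.2514) = 10^0.50056 = 3.1664.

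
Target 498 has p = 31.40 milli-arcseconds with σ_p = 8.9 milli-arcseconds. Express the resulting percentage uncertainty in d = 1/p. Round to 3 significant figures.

28.3%

For d = 1/p, |σ_d/d| = |σ_p/p|.
σ_p/p = 8.9 / 31.40 = 0.28344 = 28.344%.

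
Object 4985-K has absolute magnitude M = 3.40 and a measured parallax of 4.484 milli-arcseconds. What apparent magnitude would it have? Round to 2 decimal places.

m = 10.14

d = 1/p = 1/0.004484″ = 223.02 pc.
m − M = 5 log₁₀ d − 5 = 5 log₁₀(223.02) − 5 = 11.7417 − 5 = 6.7417.
m = M + (m − M) = 3.40 + 6.7417 = 10.14.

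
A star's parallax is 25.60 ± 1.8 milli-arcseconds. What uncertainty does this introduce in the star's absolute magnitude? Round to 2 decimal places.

σ_M = 0.15 mag

M = m − 5 log₁₀ d + 5 = m + 5 log₁₀ p + 5, so ∂M/∂p = 5/(p ln 10).
σ_M = (5/ln 10) · (σ_p/p) = 2.1715 × 1.8/25.60 = 2.1715 × 0.070313 = 0.15268.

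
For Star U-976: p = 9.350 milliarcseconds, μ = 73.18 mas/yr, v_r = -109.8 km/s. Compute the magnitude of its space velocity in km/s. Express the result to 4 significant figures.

115.9 km/s

d = 1/p = 1/0.009350″ = 106.95 pc.
μ = 73.18 mas/yr = 0.07318 ″/yr.
v_t = 4.740 μ d = 4.740 × 0.07318 × 106.95 = 37.098 km/s.
v = √(v_r² + v_t²) = √((-109.8)² + 37.098²) = √13432.3 = 115.9 km/s.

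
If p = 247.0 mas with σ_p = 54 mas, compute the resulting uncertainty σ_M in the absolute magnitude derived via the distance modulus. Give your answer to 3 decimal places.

M = m − 5 log₁₀ d + 5 = m + 5 log₁₀ p + 5, so ∂M/∂p = 5/(p ln 10).
σ_M = (5/ln 10) · (σ_p/p) = 2.1715 × 54/247.0 = 2.1715 × 0.21862 = 0.47473.

σ_M = 0.475 mag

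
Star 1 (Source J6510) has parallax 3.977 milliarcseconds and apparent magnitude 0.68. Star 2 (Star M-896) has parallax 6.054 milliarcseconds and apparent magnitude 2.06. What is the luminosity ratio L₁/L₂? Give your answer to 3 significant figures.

L₁/L₂ = 8.26

d₁ = 1/p₁ = 1/0.003977″ = 251.45 pc; d₂ = 1/p₂ = 1/0.006054″ = 165.18 pc.
M₁ = m₁ − 5 log₁₀ d₁ + 5 = 0.68 − 12.0023 + 5 = -6.3223.
M₂ = 2.06 − 11.0898 + 5 = -4.0298.
L₁/L₂ = 10^(0.4(M₂ − M₁)) = 10^(0.4 × 2.2925) = 10^0.91700 = 8.2604.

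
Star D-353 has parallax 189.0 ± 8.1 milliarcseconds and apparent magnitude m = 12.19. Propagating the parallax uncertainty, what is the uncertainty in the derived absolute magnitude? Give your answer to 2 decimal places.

σ_M = 0.09 mag

M = m − 5 log₁₀ d + 5 = m + 5 log₁₀ p + 5, so ∂M/∂p = 5/(p ln 10).
σ_M = (5/ln 10) · (σ_p/p) = 2.1715 × 8.1/189.0 = 2.1715 × 0.042857 = 0.093064.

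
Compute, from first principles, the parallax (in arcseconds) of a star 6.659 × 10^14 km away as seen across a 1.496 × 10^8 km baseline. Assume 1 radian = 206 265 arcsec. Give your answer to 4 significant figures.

θ ≈ B/d = (1.496 × 10^8) / (6.659 × 10^14) = 2.2466 × 10^-7 rad.
In arcseconds: 2.2466 × 10^-7 × 206265 = 0.046339″.

0.04634 arcsec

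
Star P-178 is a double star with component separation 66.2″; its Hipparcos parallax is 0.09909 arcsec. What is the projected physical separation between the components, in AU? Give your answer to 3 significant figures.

668 AU

d = 1/p = 1/0.09909″ = 10.092 pc.
At distance d (pc), an angle of θ arcsec spans θ·d AU: s = 66.2 × 10.092 = 668.09 AU.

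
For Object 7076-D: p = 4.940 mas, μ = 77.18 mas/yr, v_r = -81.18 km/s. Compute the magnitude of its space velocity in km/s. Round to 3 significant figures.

d = 1/p = 1/0.004940″ = 202.43 pc.
μ = 77.18 mas/yr = 0.07718 ″/yr.
v_t = 4.740 μ d = 4.740 × 0.07718 × 202.43 = 74.056 km/s.
v = √(v_r² + v_t²) = √((-81.18)² + 74.056²) = √12074.5 = 109.88 km/s.

110 km/s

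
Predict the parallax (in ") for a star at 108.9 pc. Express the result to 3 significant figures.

0.00918 "

p = 1/d = 1/108.9 = 0.0091827 arcsec.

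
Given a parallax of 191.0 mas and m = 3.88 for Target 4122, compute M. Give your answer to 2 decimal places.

M = 5.29

d = 1/p = 1/0.1910″ = 5.2356 pc.
m − M = 5 log₁₀(5.2356) − 5 = 3.5948 − 5 = -1.4052.
M = m − (m − M) = 3.88 − (-1.4052) = 5.29.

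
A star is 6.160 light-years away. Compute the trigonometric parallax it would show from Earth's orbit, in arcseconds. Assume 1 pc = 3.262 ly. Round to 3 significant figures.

d = 6.160 ly ÷ 3.262 = 1.8884 pc.
p = 1/d = 1/1.8884 = 0.52955 arcsec.

0.530 arcsec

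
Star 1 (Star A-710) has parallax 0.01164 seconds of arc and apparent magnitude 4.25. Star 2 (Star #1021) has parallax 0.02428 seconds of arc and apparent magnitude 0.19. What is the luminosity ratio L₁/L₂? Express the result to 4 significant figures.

d₁ = 1/p₁ = 1/0.01164″ = 85.911 pc; d₂ = 1/p₂ = 1/0.02428″ = 41.186 pc.
M₁ = m₁ − 5 log₁₀ d₁ + 5 = 4.25 − 9.6702 + 5 = -0.4202.
M₂ = 0.19 − 8.0737 + 5 = -2.8837.
L₁/L₂ = 10^(0.4(M₂ − M₁)) = 10^(0.4 × (-2.4635)) = 10^(-0.98540) = 0.10342.

L₁/L₂ = 0.1034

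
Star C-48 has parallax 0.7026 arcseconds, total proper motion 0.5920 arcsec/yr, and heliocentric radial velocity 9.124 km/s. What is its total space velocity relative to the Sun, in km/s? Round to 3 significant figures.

9.96 km/s

d = 1/p = 1/0.7026″ = 1.4233 pc.
v_t = 4.740 μ d = 4.740 × 0.5920 × 1.4233 = 3.9939 km/s.
v = √(v_r² + v_t²) = √(9.124² + 3.9939²) = √99.1986 = 9.9598 km/s.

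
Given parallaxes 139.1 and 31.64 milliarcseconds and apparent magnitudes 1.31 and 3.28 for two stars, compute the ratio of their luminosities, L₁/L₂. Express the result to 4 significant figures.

d₁ = 1/p₁ = 1/0.1391″ = 7.1891 pc; d₂ = 1/p₂ = 1/0.03164″ = 31.606 pc.
M₁ = m₁ − 5 log₁₀ d₁ + 5 = 1.31 − 4.2834 + 5 = 2.0266.
M₂ = 3.28 − 7.4988 + 5 = 0.7812.
L₁/L₂ = 10^(0.4(M₂ − M₁)) = 10^(0.4 × (-1.2454)) = 10^(-0.49816) = 0.31757.

L₁/L₂ = 0.3176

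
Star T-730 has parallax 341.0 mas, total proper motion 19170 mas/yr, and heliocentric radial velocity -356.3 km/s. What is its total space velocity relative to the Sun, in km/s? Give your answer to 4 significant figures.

d = 1/p = 1/0.3410″ = 2.9326 pc.
μ = 19170 mas/yr = 19.17 ″/yr.
v_t = 4.740 μ d = 4.740 × 19.17 × 2.9326 = 266.47 km/s.
v = √(v_r² + v_t²) = √((-356.3)² + 266.47²) = √197956 = 444.92 km/s.

444.9 km/s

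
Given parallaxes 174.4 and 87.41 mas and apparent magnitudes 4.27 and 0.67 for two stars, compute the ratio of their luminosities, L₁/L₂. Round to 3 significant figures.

L₁/L₂ = 0.00912

d₁ = 1/p₁ = 1/0.1744″ = 5.7339 pc; d₂ = 1/p₂ = 1/0.08741″ = 11.44 pc.
M₁ = m₁ − 5 log₁₀ d₁ + 5 = 4.27 − 3.7923 + 5 = 5.4777.
M₂ = 0.67 − 5.2921 + 5 = 0.3779.
L₁/L₂ = 10^(0.4(M₂ − M₁)) = 10^(0.4 × (-5.0998)) = 10^(-2.03992) = 0.0091218.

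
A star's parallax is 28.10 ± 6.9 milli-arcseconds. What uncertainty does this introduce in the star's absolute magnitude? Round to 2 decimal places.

M = m − 5 log₁₀ d + 5 = m + 5 log₁₀ p + 5, so ∂M/∂p = 5/(p ln 10).
σ_M = (5/ln 10) · (σ_p/p) = 2.1715 × 6.9/28.10 = 2.1715 × 0.24555 = 0.53321.

σ_M = 0.53 mag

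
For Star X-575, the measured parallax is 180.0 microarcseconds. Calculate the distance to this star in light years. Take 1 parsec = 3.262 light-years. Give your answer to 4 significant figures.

18120 light years

p = 180.0 microarcseconds = 0.0001800 arcsec.
d = 1/p = 1/0.0001800 = 5555.6 pc.
In light-years: 5555.6 × 3.262 = 18122 ly.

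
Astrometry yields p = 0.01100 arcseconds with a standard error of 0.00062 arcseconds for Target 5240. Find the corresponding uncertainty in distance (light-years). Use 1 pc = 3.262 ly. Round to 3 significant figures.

16.7 ly

d = 1/p, so σ_d = σ_p / p².
σ_d = 0.000620 / (0.01100)² = 0.000620 / 0.000121 = 5.124 pc = 5.124 × 3.262 ly = 16.714 ly.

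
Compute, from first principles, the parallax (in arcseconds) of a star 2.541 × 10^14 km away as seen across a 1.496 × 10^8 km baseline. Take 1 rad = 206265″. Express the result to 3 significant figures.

θ ≈ B/d = (1.496 × 10^8) / (2.541 × 10^14) = 5.8874 × 10^-7 rad.
In arcseconds: 5.8874 × 10^-7 × 206265 = 0.12144″.

0.121 arcsec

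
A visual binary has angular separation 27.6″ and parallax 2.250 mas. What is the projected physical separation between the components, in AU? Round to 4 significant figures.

12270 AU

d = 1/p = 1/0.002250″ = 444.44 pc.
At distance d (pc), an angle of θ arcsec spans θ·d AU: s = 27.6 × 444.44 = 12267 AU.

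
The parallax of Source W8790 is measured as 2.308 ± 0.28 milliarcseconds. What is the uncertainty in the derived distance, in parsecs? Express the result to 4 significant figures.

d = 1/p, so σ_d = σ_p / p².
σ_d = 0.000280 / (0.002308)² = 0.000280 / 0.0000053269 = 52.563 pc.

52.56 pc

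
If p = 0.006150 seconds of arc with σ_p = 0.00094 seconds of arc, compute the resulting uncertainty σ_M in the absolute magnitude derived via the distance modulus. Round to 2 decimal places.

M = m − 5 log₁₀ d + 5 = m + 5 log₁₀ p + 5, so ∂M/∂p = 5/(p ln 10).
σ_M = (5/ln 10) · (σ_p/p) = 2.1715 × 0.00094/0.006150 = 2.1715 × 0.15285 = 0.33191.

σ_M = 0.33 mag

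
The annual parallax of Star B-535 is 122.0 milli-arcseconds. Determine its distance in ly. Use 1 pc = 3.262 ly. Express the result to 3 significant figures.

p = 122.0 milli-arcseconds = 0.1220 arcsec.
d = 1/p = 1/0.1220 = 8.1967 pc.
In light-years: 8.1967 × 3.262 = 26.738 ly.

26.7 ly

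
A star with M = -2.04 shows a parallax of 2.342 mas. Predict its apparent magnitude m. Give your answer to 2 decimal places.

m = 6.11

d = 1/p = 1/0.002342″ = 426.99 pc.
m − M = 5 log₁₀ d − 5 = 5 log₁₀(426.99) − 5 = 13.1521 − 5 = 8.1521.
m = M + (m − M) = -2.04 + 8.1521 = 6.11.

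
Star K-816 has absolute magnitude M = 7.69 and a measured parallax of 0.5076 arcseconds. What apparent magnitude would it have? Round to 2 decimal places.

m = 4.16

d = 1/p = 1/0.5076″ = 1.9701 pc.
m − M = 5 log₁₀ d − 5 = 5 log₁₀(1.9701) − 5 = 1.4724 − 5 = -3.5276.
m = M + (m − M) = 7.69 + (-3.5276) = 4.16.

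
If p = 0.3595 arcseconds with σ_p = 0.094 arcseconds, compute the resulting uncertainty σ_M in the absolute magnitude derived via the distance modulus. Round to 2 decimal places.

σ_M = 0.57 mag

M = m − 5 log₁₀ d + 5 = m + 5 log₁₀ p + 5, so ∂M/∂p = 5/(p ln 10).
σ_M = (5/ln 10) · (σ_p/p) = 2.1715 × 0.094/0.3595 = 2.1715 × 0.26147 = 0.56778.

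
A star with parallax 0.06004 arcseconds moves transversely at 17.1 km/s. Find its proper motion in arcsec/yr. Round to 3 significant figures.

0.217 arcsec/yr

d = 1/p = 1/0.06004″ = 16.656 pc.
μ = v_t / (4.74 d) = 17.1 / (4.74 × 16.656) = 17.1 / 78.949 = 0.2166 ″/yr.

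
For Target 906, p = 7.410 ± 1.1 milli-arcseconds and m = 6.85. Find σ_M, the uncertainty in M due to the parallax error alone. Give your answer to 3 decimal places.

σ_M = 0.322 mag

M = m − 5 log₁₀ d + 5 = m + 5 log₁₀ p + 5, so ∂M/∂p = 5/(p ln 10).
σ_M = (5/ln 10) · (σ_p/p) = 2.1715 × 1.1/7.410 = 2.1715 × 0.14845 = 0.32236.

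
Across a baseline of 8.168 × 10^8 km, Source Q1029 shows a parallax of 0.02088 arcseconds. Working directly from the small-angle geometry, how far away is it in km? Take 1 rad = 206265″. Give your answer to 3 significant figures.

θ = 0.02088″ = 0.02088/206265 = 1.0123 × 10^-7 rad.
d = B/θ = (8.168 × 10^8) / (1.0123 × 10^-7) = 8.0688 × 10^15 km.

8.07 × 10^15 km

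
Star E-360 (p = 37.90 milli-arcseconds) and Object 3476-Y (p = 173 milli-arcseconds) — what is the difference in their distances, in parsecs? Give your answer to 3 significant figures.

20.6 pc

d_A = 1/0.03790″ = 26.385 pc; d_B = 1/0.1730″ = 5.7803 pc.
|d_B − d_A| = |5.7803 − 26.385| = 20.605 pc.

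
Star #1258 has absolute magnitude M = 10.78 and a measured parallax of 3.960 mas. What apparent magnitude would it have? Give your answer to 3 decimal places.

m = 17.792

d = 1/p = 1/0.003960″ = 252.53 pc.
m − M = 5 log₁₀ d − 5 = 5 log₁₀(252.53) − 5 = 12.0116 − 5 = 7.0116.
m = M + (m − M) = 10.78 + 7.0116 = 17.792.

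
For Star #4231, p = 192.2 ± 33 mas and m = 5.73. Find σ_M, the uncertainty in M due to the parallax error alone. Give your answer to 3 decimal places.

σ_M = 0.373 mag

M = m − 5 log₁₀ d + 5 = m + 5 log₁₀ p + 5, so ∂M/∂p = 5/(p ln 10).
σ_M = (5/ln 10) · (σ_p/p) = 2.1715 × 33/192.2 = 2.1715 × 0.1717 = 0.37285.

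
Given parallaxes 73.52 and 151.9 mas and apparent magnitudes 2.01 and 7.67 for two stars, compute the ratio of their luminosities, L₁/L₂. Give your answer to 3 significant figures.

d₁ = 1/p₁ = 1/0.07352″ = 13.602 pc; d₂ = 1/p₂ = 1/0.1519″ = 6.5833 pc.
M₁ = m₁ − 5 log₁₀ d₁ + 5 = 2.01 − 5.6680 + 5 = 1.3420.
M₂ = 7.67 − 4.0922 + 5 = 8.5778.
L₁/L₂ = 10^(0.4(M₂ − M₁)) = 10^(0.4 × 7.2358) = 10^2.89432 = 784.01.

L₁/L₂ = 784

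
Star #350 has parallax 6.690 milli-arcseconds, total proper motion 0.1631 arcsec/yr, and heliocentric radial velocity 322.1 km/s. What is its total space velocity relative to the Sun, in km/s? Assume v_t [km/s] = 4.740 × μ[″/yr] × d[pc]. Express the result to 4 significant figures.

342.2 km/s

d = 1/p = 1/0.006690″ = 149.48 pc.
v_t = 4.740 μ d = 4.740 × 0.1631 × 149.48 = 115.56 km/s.
v = √(v_r² + v_t²) = √(322.1² + 115.56²) = √117103 = 342.2 km/s.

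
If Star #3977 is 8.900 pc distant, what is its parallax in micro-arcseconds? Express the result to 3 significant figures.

112000 μas

p = 1/d = 1/8.9 = 0.11236 arcsec.
= 0.11236 × 10⁶ = 1.1236 × 10^5 μas.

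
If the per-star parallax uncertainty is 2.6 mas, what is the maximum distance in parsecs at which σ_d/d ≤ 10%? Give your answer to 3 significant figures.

38.5 pc

σ_d/d = σ_p/p, so the condition is σ_p/p ≤ 0.10, i.e. p ≥ σ_p/0.10.
p_min = 2.6/0.10 = 26 mas = 0.026 arcsec.
d_max = 1/p_min = 1/0.026 = 38.462 pc.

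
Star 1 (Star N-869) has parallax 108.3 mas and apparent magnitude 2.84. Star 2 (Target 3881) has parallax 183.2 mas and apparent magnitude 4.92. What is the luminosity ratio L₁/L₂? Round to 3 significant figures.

L₁/L₂ = 19.4

d₁ = 1/p₁ = 1/0.1083″ = 9.2336 pc; d₂ = 1/p₂ = 1/0.1832″ = 5.4585 pc.
M₁ = m₁ − 5 log₁₀ d₁ + 5 = 2.84 − 4.8269 + 5 = 3.0131.
M₂ = 4.92 − 3.6854 + 5 = 6.2346.
L₁/L₂ = 10^(0.4(M₂ − M₁)) = 10^(0.4 × 3.2215) = 10^1.28860 = 19.436.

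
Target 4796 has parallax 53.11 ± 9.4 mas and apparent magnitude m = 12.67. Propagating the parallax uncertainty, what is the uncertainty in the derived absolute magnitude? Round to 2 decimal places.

M = m − 5 log₁₀ d + 5 = m + 5 log₁₀ p + 5, so ∂M/∂p = 5/(p ln 10).
σ_M = (5/ln 10) · (σ_p/p) = 2.1715 × 9.4/53.11 = 2.1715 × 0.17699 = 0.38433.

σ_M = 0.38 mag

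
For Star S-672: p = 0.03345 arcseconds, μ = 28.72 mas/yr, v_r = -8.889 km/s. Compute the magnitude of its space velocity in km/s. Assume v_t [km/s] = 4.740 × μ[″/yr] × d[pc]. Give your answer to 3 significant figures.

9.78 km/s

d = 1/p = 1/0.03345″ = 29.895 pc.
μ = 28.72 mas/yr = 0.02872 ″/yr.
v_t = 4.740 μ d = 4.740 × 0.02872 × 29.895 = 4.0697 km/s.
v = √(v_r² + v_t²) = √((-8.889)² + 4.0697²) = √95.5768 = 9.7763 km/s.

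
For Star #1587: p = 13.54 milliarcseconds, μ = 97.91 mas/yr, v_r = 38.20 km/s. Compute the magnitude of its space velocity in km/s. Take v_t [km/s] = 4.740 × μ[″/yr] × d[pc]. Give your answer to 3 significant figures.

51.3 km/s

d = 1/p = 1/0.01354″ = 73.855 pc.
μ = 97.91 mas/yr = 0.09791 ″/yr.
v_t = 4.740 μ d = 4.740 × 0.09791 × 73.855 = 34.276 km/s.
v = √(v_r² + v_t²) = √(38.20² + 34.276²) = √2634.08 = 51.323 km/s.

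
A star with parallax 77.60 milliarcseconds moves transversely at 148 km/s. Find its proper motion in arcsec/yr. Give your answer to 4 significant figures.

2.423 arcsec/yr

d = 1/p = 1/0.07760″ = 12.887 pc.
μ = v_t / (4.74 d) = 148 / (4.74 × 12.887) = 148 / 61.084 = 2.4229 ″/yr.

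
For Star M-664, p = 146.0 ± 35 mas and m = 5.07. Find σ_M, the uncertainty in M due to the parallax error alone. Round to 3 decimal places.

M = m − 5 log₁₀ d + 5 = m + 5 log₁₀ p + 5, so ∂M/∂p = 5/(p ln 10).
σ_M = (5/ln 10) · (σ_p/p) = 2.1715 × 35/146.0 = 2.1715 × 0.23973 = 0.52057.

σ_M = 0.521 mag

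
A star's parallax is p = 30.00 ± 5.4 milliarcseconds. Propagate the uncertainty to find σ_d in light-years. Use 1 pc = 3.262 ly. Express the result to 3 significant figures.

d = 1/p, so σ_d = σ_p / p².
σ_d = 0.00540 / (0.03000)² = 0.00540 / 0.0009 = 6 pc = 6 × 3.262 ly = 19.572 ly.

19.6 ly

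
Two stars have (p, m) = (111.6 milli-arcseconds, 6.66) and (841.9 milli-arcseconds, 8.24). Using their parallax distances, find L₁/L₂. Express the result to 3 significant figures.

d₁ = 1/p₁ = 1/0.1116″ = 8.9606 pc; d₂ = 1/p₂ = 1/0.8419″ = 1.1878 pc.
M₁ = m₁ − 5 log₁₀ d₁ + 5 = 6.66 − 4.7617 + 5 = 6.8983.
M₂ = 8.24 − 0.3737 + 5 = 12.8663.
L₁/L₂ = 10^(0.4(M₂ − M₁)) = 10^(0.4 × 5.9680) = 10^2.38720 = 243.89.

L₁/L₂ = 244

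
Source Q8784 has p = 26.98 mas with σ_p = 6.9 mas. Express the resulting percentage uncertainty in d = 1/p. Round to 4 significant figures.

25.57%

For d = 1/p, |σ_d/d| = |σ_p/p|.
σ_p/p = 6.9 / 26.98 = 0.25574 = 25.574%.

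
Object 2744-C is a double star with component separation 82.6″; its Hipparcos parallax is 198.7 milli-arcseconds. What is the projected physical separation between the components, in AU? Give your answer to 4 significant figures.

d = 1/p = 1/0.1987″ = 5.0327 pc.
At distance d (pc), an angle of θ arcsec spans θ·d AU: s = 82.6 × 5.0327 = 415.7 AU.

415.7 AU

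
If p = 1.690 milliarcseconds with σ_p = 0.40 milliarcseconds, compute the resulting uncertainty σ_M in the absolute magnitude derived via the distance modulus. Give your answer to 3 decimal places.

M = m − 5 log₁₀ d + 5 = m + 5 log₁₀ p + 5, so ∂M/∂p = 5/(p ln 10).
σ_M = (5/ln 10) · (σ_p/p) = 2.1715 × 0.40/1.690 = 2.1715 × 0.23669 = 0.51397.

σ_M = 0.514 mag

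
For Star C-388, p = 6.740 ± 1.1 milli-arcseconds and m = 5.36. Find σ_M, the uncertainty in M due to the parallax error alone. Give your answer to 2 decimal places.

σ_M = 0.35 mag

M = m − 5 log₁₀ d + 5 = m + 5 log₁₀ p + 5, so ∂M/∂p = 5/(p ln 10).
σ_M = (5/ln 10) · (σ_p/p) = 2.1715 × 1.1/6.740 = 2.1715 × 0.1632 = 0.35439.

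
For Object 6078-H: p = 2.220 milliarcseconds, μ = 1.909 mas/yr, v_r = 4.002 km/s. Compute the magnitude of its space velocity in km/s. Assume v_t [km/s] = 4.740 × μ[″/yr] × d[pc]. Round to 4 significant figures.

d = 1/p = 1/0.002220″ = 450.45 pc.
μ = 1.909 mas/yr = 0.001909 ″/yr.
v_t = 4.740 μ d = 4.740 × 0.001909 × 450.45 = 4.076 km/s.
v = √(v_r² + v_t²) = √(4.002² + 4.076²) = √32.6298 = 5.7122 km/s.

5.712 km/s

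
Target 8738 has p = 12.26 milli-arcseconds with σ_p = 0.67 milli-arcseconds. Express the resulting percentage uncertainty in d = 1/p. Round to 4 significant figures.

5.465%

For d = 1/p, |σ_d/d| = |σ_p/p|.
σ_p/p = 0.67 / 12.26 = 0.054649 = 5.4649%.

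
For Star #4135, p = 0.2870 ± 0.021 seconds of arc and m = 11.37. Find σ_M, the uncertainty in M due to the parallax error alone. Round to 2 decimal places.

M = m − 5 log₁₀ d + 5 = m + 5 log₁₀ p + 5, so ∂M/∂p = 5/(p ln 10).
σ_M = (5/ln 10) · (σ_p/p) = 2.1715 × 0.021/0.2870 = 2.1715 × 0.073171 = 0.15889.

σ_M = 0.16 mag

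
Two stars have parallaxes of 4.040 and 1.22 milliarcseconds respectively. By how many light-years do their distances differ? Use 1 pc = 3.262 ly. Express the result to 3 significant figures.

d_A = 1/0.004040″ = 247.52 pc; d_B = 1/0.001220″ = 819.67 pc.
|d_B − d_A| = |819.67 − 247.52| = 572.15 pc = 572.15 × 3.262 ly = 1866.4 ly.

1870 ly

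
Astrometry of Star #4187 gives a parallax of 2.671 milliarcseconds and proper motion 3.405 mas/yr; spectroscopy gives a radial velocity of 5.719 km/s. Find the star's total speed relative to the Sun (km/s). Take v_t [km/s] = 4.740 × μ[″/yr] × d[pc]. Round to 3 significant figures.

8.32 km/s

d = 1/p = 1/0.002671″ = 374.39 pc.
μ = 3.405 mas/yr = 0.003405 ″/yr.
v_t = 4.740 μ d = 4.740 × 0.003405 × 374.39 = 6.0425 km/s.
v = √(v_r² + v_t²) = √(5.719² + 6.0425²) = √69.2188 = 8.3198 km/s.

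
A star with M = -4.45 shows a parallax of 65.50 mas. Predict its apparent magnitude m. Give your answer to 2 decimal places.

m = -3.53

d = 1/p = 1/0.06550″ = 15.267 pc.
m − M = 5 log₁₀ d − 5 = 5 log₁₀(15.267) − 5 = 5.9188 − 5 = 0.9188.
m = M + (m − M) = -4.45 + 0.9188 = -3.53.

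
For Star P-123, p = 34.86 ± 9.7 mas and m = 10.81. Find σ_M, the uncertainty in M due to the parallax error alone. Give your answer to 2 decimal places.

M = m − 5 log₁₀ d + 5 = m + 5 log₁₀ p + 5, so ∂M/∂p = 5/(p ln 10).
σ_M = (5/ln 10) · (σ_p/p) = 2.1715 × 9.7/34.86 = 2.1715 × 0.27826 = 0.60424.

σ_M = 0.60 mag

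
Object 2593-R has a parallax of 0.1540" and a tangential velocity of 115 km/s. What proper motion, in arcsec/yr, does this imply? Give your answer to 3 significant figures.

3.74 arcsec/yr

d = 1/p = 1/0.1540″ = 6.4935 pc.
μ = v_t / (4.74 d) = 115 / (4.74 × 6.4935) = 115 / 30.779 = 3.7363 ″/yr.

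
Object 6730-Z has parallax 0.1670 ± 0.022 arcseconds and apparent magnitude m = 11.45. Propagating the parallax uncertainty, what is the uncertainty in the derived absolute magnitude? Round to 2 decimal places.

σ_M = 0.29 mag

M = m − 5 log₁₀ d + 5 = m + 5 log₁₀ p + 5, so ∂M/∂p = 5/(p ln 10).
σ_M = (5/ln 10) · (σ_p/p) = 2.1715 × 0.022/0.1670 = 2.1715 × 0.13174 = 0.28607.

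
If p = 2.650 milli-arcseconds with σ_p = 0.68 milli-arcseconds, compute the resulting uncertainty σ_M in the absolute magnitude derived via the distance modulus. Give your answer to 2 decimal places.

M = m − 5 log₁₀ d + 5 = m + 5 log₁₀ p + 5, so ∂M/∂p = 5/(p ln 10).
σ_M = (5/ln 10) · (σ_p/p) = 2.1715 × 0.68/2.650 = 2.1715 × 0.2566 = 0.55721.

σ_M = 0.56 mag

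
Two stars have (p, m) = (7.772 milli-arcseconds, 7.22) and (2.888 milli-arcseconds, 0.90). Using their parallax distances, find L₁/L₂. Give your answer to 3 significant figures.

L₁/L₂ = 0.000409

d₁ = 1/p₁ = 1/0.007772″ = 128.67 pc; d₂ = 1/p₂ = 1/0.002888″ = 346.26 pc.
M₁ = m₁ − 5 log₁₀ d₁ + 5 = 7.22 − 10.5474 + 5 = 1.6726.
M₂ = 0.90 − 12.6970 + 5 = -6.7970.
L₁/L₂ = 10^(0.4(M₂ − M₁)) = 10^(0.4 × (-8.4696)) = 10^(-3.38784) = 0.00040941.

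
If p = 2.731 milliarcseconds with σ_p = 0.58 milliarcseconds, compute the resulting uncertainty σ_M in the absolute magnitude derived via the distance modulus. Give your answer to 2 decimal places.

M = m − 5 log₁₀ d + 5 = m + 5 log₁₀ p + 5, so ∂M/∂p = 5/(p ln 10).
σ_M = (5/ln 10) · (σ_p/p) = 2.1715 × 0.58/2.731 = 2.1715 × 0.21238 = 0.46118.

σ_M = 0.46 mag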